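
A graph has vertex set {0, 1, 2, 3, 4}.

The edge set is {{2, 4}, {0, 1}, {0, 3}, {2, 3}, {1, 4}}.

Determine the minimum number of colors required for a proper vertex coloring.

3

The cycle 0-1-4-2-3-0 has odd length 5, so it cannot be 2-colored; at least 3 colors are needed.
3 colors suffice: 0=red, 1=blue, 2=green, 3=blue, 4=red. Every edge joins two different colors.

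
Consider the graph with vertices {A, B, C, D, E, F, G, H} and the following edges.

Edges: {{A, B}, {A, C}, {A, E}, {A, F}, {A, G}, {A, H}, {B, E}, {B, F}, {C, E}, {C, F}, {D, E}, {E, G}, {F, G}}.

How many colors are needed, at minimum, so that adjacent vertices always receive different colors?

3

A, E, G are pairwise adjacent, so at least 3 colors are needed.
3 colors suffice: color 1 → {A, D}; color 2 → {E, F, H}; color 3 → {B, C, G}. No two adjacent vertices share a color.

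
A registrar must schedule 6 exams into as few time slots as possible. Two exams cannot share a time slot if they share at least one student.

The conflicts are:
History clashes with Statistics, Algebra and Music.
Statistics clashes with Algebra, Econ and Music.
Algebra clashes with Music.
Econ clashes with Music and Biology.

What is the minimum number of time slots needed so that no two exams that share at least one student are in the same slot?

4

History, Statistics, Algebra, Music are mutually in conflict, so at least 4 time slots are needed.
4 time slots suffice: time slot 1 → {Statistics, Biology}; time slot 2 → {Music}; time slot 3 → {Algebra, Econ}; time slot 4 → {History}. Each listed conflict is separated.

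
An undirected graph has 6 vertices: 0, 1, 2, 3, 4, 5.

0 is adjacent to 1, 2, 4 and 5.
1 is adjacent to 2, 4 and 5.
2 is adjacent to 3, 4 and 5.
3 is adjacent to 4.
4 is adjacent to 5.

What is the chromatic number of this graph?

5

0, 1, 2, 4, 5 form a clique, so at least 5 colors are needed.
5 colors suffice: 0=yellow, 1=purple, 2=red, 3=green, 4=blue, 5=green. Every edge joins two different colors.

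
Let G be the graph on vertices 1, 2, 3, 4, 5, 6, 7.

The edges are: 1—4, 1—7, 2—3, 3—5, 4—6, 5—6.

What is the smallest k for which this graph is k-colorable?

4 and 6 are adjacent, so at least 2 colors are needed.
2 colors suffice: color a → {1, 3, 6}; color b → {2, 4, 5, 7}. Each edge has distinct colors on its endpoints.

2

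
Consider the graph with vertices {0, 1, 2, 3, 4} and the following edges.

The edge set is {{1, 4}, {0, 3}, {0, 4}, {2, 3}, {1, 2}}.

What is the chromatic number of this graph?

The cycle 4-1-2-3-0-4 has odd length 5, so it cannot be 2-colored; at least 3 colors are needed.
3 colors suffice: 0=red, 1=blue, 2=red, 3=blue, 4=green. Each edge has distinct colors on its endpoints.

3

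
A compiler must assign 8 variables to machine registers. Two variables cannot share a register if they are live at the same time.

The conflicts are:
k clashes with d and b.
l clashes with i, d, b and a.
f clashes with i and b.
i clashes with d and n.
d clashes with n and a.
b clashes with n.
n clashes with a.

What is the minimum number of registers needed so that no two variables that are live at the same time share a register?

l, i, d all conflict with each other, so at least 3 registers are needed.
3 registers suffice: k=2, l=2, f=2, i=3, d=1, b=1, n=2, a=3. Every pair that conflicts lands in different registers.

3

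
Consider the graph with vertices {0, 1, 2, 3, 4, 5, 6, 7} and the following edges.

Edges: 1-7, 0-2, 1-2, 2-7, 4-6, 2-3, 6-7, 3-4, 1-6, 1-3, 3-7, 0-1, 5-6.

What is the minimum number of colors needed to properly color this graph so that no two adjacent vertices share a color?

1, 2, 3, 7 are pairwise adjacent (a clique of size 4), so at least 4 colors are needed.
4 colors suffice: color a → {1, 4, 5}; color b → {0, 3, 6}; color c → {2}; color d → {7}. Every edge joins two different colors.

4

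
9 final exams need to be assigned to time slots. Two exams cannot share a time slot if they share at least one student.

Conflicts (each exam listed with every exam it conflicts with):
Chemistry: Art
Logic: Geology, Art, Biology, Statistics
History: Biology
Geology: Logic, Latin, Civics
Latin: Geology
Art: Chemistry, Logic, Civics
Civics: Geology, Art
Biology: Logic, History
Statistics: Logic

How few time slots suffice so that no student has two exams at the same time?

Logic and Art conflict, so at least 2 time slots are needed.
Using 2 time slots: Chemistry=1, Logic=1, History=1, Geology=2, Latin=1, Art=2, Civics=1, Biology=2, Statistics=2. Each listed conflict is separated.

2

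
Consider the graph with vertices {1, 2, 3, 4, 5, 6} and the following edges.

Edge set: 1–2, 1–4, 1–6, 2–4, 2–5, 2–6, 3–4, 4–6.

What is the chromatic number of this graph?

1, 2, 4, 6 are pairwise adjacent (a clique of size 4), so at least 4 colors are needed.
4 colors suffice: color a → {2, 3}; color b → {4, 5}; color c → {1}; color d → {6}. Each edge has distinct colors on its endpoints.

4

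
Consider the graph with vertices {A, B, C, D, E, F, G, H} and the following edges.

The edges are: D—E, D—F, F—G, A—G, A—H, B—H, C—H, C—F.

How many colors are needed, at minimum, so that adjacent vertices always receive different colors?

The cycle H-C-F-G-A-H has odd length 5, so it cannot be 2-colored; at least 3 colors are needed.
3 colors suffice: color 1 → {E, F, H}; color 2 → {A, B, C, D}; color 3 → {G}. Each edge has distinct colors on its endpoints.

3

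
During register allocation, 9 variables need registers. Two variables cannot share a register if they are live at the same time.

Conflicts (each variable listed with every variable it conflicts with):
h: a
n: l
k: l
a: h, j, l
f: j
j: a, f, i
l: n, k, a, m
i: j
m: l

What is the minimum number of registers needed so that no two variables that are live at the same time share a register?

2

h and a conflict, so at least 2 registers are needed.
Using 2 registers: h=1, n=2, k=2, a=2, f=2, j=1, l=1, i=2, m=2. Every pair that conflicts lands in different registers.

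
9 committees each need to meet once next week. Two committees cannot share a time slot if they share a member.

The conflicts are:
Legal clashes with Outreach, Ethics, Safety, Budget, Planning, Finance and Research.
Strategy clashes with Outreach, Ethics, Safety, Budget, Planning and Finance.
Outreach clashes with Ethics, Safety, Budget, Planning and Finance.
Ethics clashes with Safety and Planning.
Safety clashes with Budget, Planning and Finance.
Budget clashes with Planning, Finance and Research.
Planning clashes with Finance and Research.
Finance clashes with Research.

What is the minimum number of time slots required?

Legal, Outreach, Safety, Budget, Planning, Finance all conflict with each other, so at least 6 time slots are needed.
6 time slots suffice: time slot 1 → {Planning}; time slot 2 → {Safety, Research}; time slot 3 → {Legal, Strategy}; time slot 4 → {Outreach}; time slot 5 → {Ethics, Budget}; time slot 6 → {Finance}. No two conflicting committees share a time slot.

6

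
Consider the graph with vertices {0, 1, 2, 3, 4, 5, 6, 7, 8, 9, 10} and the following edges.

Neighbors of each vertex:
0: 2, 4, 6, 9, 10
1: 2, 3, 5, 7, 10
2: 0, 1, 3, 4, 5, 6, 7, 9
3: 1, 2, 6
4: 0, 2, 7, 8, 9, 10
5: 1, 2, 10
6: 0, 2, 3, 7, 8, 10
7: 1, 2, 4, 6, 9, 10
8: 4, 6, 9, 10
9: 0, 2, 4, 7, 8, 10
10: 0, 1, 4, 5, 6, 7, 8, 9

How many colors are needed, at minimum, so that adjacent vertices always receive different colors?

4

0, 2, 4, 9 are pairwise adjacent (a clique of size 4), so at least 4 colors are needed.
4 colors suffice: color a → {2, 10}; color b → {1, 4, 6}; color c → {3, 5, 9}; color d → {0, 7, 8}. Each edge has distinct colors on its endpoints.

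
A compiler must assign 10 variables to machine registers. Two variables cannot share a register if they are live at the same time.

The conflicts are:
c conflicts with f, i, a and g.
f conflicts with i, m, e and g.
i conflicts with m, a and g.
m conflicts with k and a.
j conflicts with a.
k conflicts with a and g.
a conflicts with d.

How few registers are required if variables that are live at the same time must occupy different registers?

4

c, f, i, g pairwise conflict, so at least 4 registers are needed.
Using 4 registers: c=3, f=1, i=2, m=3, j=2, k=2, a=1, e=2, d=2, g=4. Each listed conflict is separated.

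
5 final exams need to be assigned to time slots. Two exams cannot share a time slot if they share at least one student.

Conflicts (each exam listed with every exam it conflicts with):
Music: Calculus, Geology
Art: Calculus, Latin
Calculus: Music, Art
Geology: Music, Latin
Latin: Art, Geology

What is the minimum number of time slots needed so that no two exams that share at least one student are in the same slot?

3

The cycle Geology-Music-Calculus-Art-Latin-Geology has odd length 5, so it cannot be 2-colored; at least 3 time slots are needed.
3 time slots suffice: time slot 1 → {Calculus, Latin}; time slot 2 → {Music, Art}; time slot 3 → {Geology}. Each listed conflict is separated.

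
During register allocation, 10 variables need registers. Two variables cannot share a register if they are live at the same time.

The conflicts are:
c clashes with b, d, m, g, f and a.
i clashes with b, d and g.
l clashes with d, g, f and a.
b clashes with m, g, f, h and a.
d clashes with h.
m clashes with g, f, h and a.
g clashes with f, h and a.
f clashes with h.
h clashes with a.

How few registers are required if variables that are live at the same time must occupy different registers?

b, m, g, f, h pairwise conflict, so at least 5 registers are needed.
5 registers suffice: c=5, i=3, l=2, b=2, d=1, m=4, g=1, f=3, h=5, a=3. Each listed conflict is separated.

5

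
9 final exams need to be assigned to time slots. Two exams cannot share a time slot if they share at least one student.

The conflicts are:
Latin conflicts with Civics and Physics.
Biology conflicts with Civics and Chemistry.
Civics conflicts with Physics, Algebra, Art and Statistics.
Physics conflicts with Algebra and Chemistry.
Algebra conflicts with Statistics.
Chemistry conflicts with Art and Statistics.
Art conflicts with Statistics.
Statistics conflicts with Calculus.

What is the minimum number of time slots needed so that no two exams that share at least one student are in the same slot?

3

Latin, Civics, Physics pairwise conflict, so at least 3 time slots are needed.
Using 3 time slots: Latin=3, Biology=2, Civics=1, Physics=2, Algebra=3, Chemistry=1, Art=3, Statistics=2, Calculus=1. No two conflicting exams share a time slot.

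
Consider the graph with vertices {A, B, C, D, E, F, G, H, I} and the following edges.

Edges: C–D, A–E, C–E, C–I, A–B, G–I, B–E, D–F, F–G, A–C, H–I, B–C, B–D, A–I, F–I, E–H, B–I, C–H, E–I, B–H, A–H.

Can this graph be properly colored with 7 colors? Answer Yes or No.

The chromatic number is 6. A, B, C, E, H, I are mutually adjacent (a clique of size 6), so at least 6 colors are needed.
6 colors suffice: color 1 → {D, I}; color 2 → {C, F}; color 3 → {B, G}; color 4 → {A}; color 5 → {E}; color 6 → {H}.
Since 7 ≥ 6, a proper 7-coloring certainly exists.

Yes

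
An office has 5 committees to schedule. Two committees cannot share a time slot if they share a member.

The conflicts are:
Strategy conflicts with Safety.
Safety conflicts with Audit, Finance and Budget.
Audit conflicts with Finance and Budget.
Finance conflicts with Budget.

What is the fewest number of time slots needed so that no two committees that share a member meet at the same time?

Safety, Audit, Finance, Budget all conflict with each other, so at least 4 time slots are needed.
4 time slots suffice: time slot 1 → {Safety}; time slot 2 → {Strategy, Finance}; time slot 3 → {Audit}; time slot 4 → {Budget}. Each listed conflict is separated.

4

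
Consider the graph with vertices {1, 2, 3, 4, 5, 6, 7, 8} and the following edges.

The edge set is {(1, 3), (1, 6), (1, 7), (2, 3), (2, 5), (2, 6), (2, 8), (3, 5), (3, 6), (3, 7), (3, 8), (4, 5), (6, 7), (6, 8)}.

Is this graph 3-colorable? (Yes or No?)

No

2, 3, 6, 8 are pairwise adjacent (a clique of size 4), so at least 4 colors are needed.
So 3 colors are not enough.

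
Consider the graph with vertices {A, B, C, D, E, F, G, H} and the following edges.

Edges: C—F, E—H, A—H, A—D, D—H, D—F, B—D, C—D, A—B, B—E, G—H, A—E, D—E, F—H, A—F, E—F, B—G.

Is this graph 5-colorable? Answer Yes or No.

Yes

The chromatic number is 5. A, D, E, F, H are mutually adjacent (a clique of size 5), so at least 5 colors are needed.
5 colors suffice: color 1 → {D, G}; color 2 → {A, C}; color 3 → {B, F}; color 4 → {H}; color 5 → {E}.
That is already a proper 5-coloring.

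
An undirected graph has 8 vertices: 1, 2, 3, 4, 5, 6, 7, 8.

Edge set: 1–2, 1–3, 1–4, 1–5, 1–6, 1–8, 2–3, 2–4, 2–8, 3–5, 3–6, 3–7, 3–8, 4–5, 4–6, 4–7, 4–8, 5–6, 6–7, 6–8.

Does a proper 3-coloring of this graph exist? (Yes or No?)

1, 4, 5, 6 form a clique, so at least 4 colors are needed.
So 3 colors are not enough.

No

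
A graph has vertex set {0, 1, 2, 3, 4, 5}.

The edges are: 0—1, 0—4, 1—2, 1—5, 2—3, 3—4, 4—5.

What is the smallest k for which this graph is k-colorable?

The cycle 4-5-1-2-3-4 has odd length 5, so it cannot be 2-colored; at least 3 colors are needed.
3 colors suffice: color red → {1, 4}; color blue → {0, 3, 5}; color green → {2}. Every edge joins two different colors.

3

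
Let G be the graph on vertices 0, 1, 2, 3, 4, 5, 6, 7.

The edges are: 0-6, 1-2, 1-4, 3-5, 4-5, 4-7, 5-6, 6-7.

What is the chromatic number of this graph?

2

4 and 7 are adjacent, so at least 2 colors are needed.
2 colors suffice: 0=b, 1=b, 2=a, 3=a, 4=a, 5=b, 6=a, 7=b. Each edge has distinct colors on its endpoints.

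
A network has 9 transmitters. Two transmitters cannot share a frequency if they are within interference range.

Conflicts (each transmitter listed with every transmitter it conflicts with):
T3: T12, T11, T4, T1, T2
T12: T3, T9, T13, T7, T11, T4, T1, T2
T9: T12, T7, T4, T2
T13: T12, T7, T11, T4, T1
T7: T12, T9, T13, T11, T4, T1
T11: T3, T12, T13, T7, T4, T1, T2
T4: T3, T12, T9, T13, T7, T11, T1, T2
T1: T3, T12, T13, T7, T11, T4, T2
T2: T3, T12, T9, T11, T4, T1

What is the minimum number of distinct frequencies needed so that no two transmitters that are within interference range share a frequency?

6

T3, T12, T11, T4, T1, T2 all conflict with each other, so at least 6 frequencies are needed.
6 frequencies suffice: frequency 1 → {T4}; frequency 2 → {T12}; frequency 3 → {T9, T1}; frequency 4 → {T11}; frequency 5 → {T7, T2}; frequency 6 → {T3, T13}. Each listed conflict is separated.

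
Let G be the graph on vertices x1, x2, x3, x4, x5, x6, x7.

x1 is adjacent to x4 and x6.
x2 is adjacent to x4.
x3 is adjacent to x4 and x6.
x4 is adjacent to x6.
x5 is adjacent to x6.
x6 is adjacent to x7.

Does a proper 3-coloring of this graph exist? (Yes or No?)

Yes

The chromatic number is 3. x3, x4, x6 form a triangle, so at least 3 colors are needed.
One proper 3-coloring: x1=3, x2=1, x3=3, x4=2, x5=2, x6=1, x7=2.
That is already a proper 3-coloring.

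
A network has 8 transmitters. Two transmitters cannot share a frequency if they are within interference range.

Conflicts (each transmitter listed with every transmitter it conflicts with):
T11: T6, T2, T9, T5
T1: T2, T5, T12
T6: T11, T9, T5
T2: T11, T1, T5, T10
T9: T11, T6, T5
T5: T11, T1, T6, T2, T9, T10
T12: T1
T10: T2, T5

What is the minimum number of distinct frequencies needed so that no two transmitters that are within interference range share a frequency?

4

T11, T6, T9, T5 pairwise conflict, so at least 4 frequencies are needed.
4 frequencies suffice: T11=2, T1=2, T6=3, T2=3, T9=4, T5=1, T12=1, T10=2. No two conflicting transmitters share a frequency.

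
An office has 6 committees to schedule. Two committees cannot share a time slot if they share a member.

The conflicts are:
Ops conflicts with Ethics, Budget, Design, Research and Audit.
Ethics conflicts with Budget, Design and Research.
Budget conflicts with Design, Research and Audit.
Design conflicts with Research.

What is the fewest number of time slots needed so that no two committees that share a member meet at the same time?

Ops, Ethics, Budget, Design, Research pairwise conflict, so at least 5 time slots are needed.
5 time slots suffice: time slot 1 → {Budget}; time slot 2 → {Ops}; time slot 3 → {Ethics, Audit}; time slot 4 → {Design}; time slot 5 → {Research}. No two conflicting committees share a time slot.

5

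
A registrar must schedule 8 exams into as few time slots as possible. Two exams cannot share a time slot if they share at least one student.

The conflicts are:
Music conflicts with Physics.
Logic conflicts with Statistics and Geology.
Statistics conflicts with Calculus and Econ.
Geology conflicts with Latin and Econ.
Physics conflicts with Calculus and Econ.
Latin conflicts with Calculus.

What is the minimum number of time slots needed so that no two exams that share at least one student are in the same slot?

The cycle Physics-Calculus-Latin-Geology-Econ-Physics has odd length 5, so it cannot be 2-colored; at least 3 time slots are needed.
3 time slots suffice: Music=1, Logic=3, Statistics=2, Geology=1, Physics=2, Latin=2, Calculus=1, Econ=3. No two conflicting exams share a time slot.

3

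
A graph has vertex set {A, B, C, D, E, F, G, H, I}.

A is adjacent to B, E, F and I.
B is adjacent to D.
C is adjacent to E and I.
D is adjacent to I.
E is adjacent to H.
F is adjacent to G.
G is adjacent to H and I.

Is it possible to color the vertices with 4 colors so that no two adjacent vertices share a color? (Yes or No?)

The chromatic number is 3. The cycle I-A-E-H-G-I has odd length 5, so it cannot be 2-colored; at least 3 colors are needed.
3 colors suffice: A=red, B=blue, C=red, D=red, E=blue, F=blue, G=red, H=green, I=blue.
Since 4 ≥ 3, a proper 4-coloring certainly exists.

Yes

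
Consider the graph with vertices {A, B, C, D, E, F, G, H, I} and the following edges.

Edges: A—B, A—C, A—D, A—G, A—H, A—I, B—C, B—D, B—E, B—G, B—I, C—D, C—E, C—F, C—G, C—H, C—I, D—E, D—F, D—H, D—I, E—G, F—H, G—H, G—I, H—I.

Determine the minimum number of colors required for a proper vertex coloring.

5

A, C, D, H, I are mutually adjacent (a clique of size 5), so at least 5 colors are needed.
One proper 5-coloring: A=4, B=3, C=1, D=2, E=4, F=4, G=2, H=3, I=5. Each edge has distinct colors on its endpoints.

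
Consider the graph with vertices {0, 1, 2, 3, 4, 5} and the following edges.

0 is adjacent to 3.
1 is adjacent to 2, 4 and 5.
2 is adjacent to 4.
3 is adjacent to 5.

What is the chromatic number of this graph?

1, 2, 4 form a triangle, so at least 3 colors are needed.
One proper 3-coloring: 0=b, 1=a, 2=b, 3=a, 4=c, 5=b. No two adjacent vertices share a color.

3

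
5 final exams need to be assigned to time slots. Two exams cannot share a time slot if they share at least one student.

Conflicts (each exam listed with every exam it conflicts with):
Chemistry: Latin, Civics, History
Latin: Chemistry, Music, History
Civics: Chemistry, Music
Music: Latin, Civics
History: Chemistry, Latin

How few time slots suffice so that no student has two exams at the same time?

Chemistry, Latin, History pairwise conflict, so at least 3 time slots are needed.
A valid assignment using 3 time slots: Chemistry=2, Latin=1, Civics=1, Music=2, History=3. No two conflicting exams share a time slot.

3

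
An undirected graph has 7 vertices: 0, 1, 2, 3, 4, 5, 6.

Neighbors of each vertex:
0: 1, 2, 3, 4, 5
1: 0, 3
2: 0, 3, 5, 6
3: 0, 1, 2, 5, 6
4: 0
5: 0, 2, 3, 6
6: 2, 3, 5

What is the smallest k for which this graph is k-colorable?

2, 3, 5, 6 are mutually adjacent (a clique of size 4), so at least 4 colors are needed.
4 colors suffice: color a → {3, 4}; color b → {0, 6}; color c → {1, 2}; color d → {5}. Each edge has distinct colors on its endpoints.

4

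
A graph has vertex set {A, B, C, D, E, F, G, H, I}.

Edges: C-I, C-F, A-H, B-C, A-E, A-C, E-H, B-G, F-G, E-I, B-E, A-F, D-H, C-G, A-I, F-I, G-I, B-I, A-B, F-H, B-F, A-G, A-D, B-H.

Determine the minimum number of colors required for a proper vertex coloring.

6

A, B, C, F, G, I are mutually adjacent (a clique of size 6), so at least 6 colors are needed.
6 colors suffice: color 1 → {A}; color 2 → {B, D}; color 3 → {E, F}; color 4 → {H, I}; color 5 → {C}; color 6 → {G}. No two adjacent vertices share a color.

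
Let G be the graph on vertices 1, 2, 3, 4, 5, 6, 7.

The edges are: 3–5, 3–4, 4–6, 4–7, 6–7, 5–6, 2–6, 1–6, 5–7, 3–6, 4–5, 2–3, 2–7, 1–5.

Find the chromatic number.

3, 4, 5, 6 form a clique, so at least 4 colors are needed.
One proper 4-coloring: 1=c, 2=b, 3=d, 4=c, 5=b, 6=a, 7=d. No two adjacent vertices share a color.

4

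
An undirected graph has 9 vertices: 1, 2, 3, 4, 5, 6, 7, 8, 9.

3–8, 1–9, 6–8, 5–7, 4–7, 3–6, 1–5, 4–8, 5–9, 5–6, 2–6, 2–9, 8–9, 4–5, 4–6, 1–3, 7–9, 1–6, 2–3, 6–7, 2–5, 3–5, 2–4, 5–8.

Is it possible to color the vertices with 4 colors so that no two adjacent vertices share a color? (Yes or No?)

The chromatic number is 4. 2, 4, 5, 6 are mutually adjacent (a clique of size 4), so at least 4 colors are needed.
A valid assignment using 4 colors: 1=d, 2=d, 3=c, 4=c, 5=a, 6=b, 7=d, 8=d, 9=b.
That is already a proper 4-coloring.

Yes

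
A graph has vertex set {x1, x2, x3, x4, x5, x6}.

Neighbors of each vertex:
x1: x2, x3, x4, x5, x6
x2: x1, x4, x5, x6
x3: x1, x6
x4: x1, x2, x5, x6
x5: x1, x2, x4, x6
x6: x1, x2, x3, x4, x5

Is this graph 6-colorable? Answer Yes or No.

Yes

The chromatic number is 5. x1, x2, x4, x5, x6 are pairwise adjacent (a clique of size 5), so at least 5 colors are needed.
5 colors suffice: color 1 → {x1}; color 2 → {x6}; color 3 → {x2, x3}; color 4 → {x4}; color 5 → {x5}.
Since 6 ≥ 5, a proper 6-coloring certainly exists.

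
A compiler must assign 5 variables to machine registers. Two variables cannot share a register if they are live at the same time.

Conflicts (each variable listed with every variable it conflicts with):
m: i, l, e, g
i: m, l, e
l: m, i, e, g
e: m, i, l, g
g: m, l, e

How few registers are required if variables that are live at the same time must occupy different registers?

m, i, l, e all conflict with each other, so at least 4 registers are needed.
Using 4 registers: m=1, i=4, l=2, e=3, g=4. Each listed conflict is separated.

4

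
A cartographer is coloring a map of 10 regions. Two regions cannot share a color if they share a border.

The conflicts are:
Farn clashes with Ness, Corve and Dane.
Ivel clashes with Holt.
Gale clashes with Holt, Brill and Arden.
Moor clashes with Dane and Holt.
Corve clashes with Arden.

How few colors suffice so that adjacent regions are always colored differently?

The cycle Corve-Arden-Gale-Holt-Moor-Dane-Farn-Corve has odd length 7, so it cannot be 2-colored; at least 3 colors are needed.
3 colors suffice: color 1 → {Farn, Ivel, Gale, Moor}; color 2 → {Ness, Dane, Holt, Brill, Arden}; color 3 → {Corve}. Every pair that conflicts lands in different colors.

3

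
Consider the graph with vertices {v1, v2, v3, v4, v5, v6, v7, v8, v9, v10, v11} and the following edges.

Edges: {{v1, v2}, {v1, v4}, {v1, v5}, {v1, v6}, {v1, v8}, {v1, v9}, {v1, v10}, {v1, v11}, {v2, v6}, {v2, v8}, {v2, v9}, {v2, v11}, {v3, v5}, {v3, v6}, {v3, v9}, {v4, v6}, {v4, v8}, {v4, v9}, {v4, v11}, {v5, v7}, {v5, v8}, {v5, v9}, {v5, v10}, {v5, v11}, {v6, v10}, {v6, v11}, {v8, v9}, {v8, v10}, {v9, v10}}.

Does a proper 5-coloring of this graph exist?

The chromatic number is 5. v1, v5, v8, v9, v10 form a clique, so at least 5 colors are needed.
5 colors suffice: v1=1, v2=3, v3=1, v4=3, v5=3, v6=2, v7=1, v8=4, v9=2, v10=5, v11=4.
That is already a proper 5-coloring.

Yes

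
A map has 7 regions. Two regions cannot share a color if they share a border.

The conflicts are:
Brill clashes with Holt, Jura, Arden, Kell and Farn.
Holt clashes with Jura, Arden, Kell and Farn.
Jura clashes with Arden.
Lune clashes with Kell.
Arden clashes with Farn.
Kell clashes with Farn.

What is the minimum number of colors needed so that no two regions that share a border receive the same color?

4

Brill, Holt, Kell, Farn pairwise conflict, so at least 4 colors are needed.
4 colors suffice: color 1 → {Brill, Lune}; color 2 → {Holt}; color 3 → {Jura, Farn}; color 4 → {Arden, Kell}. Each listed conflict is separated.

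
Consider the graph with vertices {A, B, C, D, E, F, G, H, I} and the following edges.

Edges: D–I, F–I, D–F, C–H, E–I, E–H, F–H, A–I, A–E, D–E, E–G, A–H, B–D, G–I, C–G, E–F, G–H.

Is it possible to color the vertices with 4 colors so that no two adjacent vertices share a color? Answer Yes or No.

Yes

The chromatic number is 4. D, E, F, I are pairwise adjacent (a clique of size 4), so at least 4 colors are needed.
A valid assignment using 4 colors: A=3, B=1, C=1, D=4, E=1, F=3, G=3, H=2, I=2.
That is already a proper 4-coloring.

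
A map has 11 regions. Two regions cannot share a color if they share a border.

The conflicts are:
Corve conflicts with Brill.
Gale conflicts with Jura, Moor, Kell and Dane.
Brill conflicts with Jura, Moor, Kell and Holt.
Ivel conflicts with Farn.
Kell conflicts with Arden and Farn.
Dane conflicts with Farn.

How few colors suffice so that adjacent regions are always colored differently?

Brill and Kell conflict, so at least 2 colors are needed.
2 colors suffice: color 1 → {Gale, Brill, Arden, Farn}; color 2 → {Corve, Ivel, Jura, Moor, Kell, Dane, Holt}. No two conflicting regions share a color.

2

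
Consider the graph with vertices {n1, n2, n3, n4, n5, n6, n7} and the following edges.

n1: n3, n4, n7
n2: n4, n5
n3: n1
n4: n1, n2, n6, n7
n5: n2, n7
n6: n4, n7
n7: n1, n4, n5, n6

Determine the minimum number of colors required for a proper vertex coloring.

3

n4, n6, n7 form a triangle, so at least 3 colors are needed.
3 colors suffice: color R → {n2, n3, n7}; color B → {n4, n5}; color G → {n1, n6}. No two adjacent vertices share a color.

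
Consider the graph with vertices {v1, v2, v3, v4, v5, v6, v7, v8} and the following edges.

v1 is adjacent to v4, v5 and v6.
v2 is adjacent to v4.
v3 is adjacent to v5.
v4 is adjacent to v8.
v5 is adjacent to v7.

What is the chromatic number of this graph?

2

v2 and v4 are adjacent, so at least 2 colors are needed.
2 colors suffice: v1=1, v2=1, v3=1, v4=2, v5=2, v6=2, v7=1, v8=1. Every edge joins two different colors.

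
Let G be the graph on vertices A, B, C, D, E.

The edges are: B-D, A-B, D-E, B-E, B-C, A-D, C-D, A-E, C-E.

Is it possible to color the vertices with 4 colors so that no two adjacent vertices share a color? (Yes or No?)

Yes

The chromatic number is 4. B, C, D, E are pairwise adjacent (a clique of size 4), so at least 4 colors are needed.
4 colors suffice: color 1 → {D}; color 2 → {E}; color 3 → {B}; color 4 → {A, C}.
That is already a proper 4-coloring.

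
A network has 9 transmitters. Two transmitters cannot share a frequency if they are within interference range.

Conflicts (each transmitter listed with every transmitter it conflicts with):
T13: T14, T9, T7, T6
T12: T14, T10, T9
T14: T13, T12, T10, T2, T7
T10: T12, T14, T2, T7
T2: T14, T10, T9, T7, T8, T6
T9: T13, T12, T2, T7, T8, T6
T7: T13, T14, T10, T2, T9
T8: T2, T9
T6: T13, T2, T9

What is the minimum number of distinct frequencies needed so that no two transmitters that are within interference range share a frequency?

T14, T10, T2, T7 pairwise conflict, so at least 4 frequencies are needed.
Using 4 frequencies: T13=1, T12=1, T14=2, T10=4, T2=1, T9=2, T7=3, T8=3, T6=3. No two conflicting transmitters share a frequency.

4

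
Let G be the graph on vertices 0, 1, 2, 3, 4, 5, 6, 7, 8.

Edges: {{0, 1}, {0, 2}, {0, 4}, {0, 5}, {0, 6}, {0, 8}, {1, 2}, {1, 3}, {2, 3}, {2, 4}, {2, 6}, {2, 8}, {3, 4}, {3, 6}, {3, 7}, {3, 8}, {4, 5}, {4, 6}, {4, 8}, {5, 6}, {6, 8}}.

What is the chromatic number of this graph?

0, 2, 4, 6, 8 form a clique, so at least 5 colors are needed.
5 colors suffice: color red → {2, 5, 7}; color blue → {0, 3}; color green → {1, 4}; color yellow → {6}; color purple → {8}. No two adjacent vertices share a color.

5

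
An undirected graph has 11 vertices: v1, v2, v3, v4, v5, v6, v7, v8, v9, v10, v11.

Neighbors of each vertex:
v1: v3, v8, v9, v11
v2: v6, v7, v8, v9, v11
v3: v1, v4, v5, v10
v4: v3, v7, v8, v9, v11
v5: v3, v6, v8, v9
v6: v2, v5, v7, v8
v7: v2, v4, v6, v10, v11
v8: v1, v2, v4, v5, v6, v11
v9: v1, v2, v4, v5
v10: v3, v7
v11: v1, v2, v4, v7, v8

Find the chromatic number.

v2, v6, v7 are mutually adjacent, so at least 3 colors are needed.
3 colors suffice: color 1 → {v3, v7, v8, v9}; color 2 → {v1, v2, v4, v5, v10}; color 3 → {v6, v11}. Each edge has distinct colors on its endpoints.

3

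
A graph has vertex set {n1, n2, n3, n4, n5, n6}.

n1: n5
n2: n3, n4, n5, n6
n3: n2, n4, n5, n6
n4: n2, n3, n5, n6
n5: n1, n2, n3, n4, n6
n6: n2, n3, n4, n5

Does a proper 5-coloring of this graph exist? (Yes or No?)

The chromatic number is 5. n2, n3, n4, n5, n6 are pairwise adjacent (a clique of size 5), so at least 5 colors are needed.
5 colors suffice: color red → {n5}; color blue → {n1, n3}; color green → {n2}; color yellow → {n6}; color purple → {n4}.
That is already a proper 5-coloring.

Yes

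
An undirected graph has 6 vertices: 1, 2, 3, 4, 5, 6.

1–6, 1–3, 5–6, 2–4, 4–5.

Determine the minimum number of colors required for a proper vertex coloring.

4 and 5 are adjacent, so at least 2 colors are needed.
2 colors suffice: color a → {1, 2, 5}; color b → {3, 4, 6}. Each edge has distinct colors on its endpoints.

2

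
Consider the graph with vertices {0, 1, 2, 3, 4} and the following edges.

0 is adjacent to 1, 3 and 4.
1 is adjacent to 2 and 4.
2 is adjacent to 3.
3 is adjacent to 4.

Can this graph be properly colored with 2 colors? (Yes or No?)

No

0, 3, 4 are pairwise adjacent, so at least 3 colors are needed.
So 2 colors are not enough.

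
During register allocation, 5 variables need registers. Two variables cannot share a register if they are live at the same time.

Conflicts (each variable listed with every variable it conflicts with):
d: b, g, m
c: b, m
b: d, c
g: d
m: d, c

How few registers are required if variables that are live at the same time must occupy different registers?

2

d and b conflict, so at least 2 registers are needed.
2 registers suffice: register 1 → {d, c}; register 2 → {b, g, m}. No two conflicting variables share a register.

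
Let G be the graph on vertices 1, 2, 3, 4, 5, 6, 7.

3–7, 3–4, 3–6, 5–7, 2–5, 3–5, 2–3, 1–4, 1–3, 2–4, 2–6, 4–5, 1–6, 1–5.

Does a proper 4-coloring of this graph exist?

The chromatic number is 4. 1, 3, 4, 5 are mutually adjacent (a clique of size 4), so at least 4 colors are needed.
A valid assignment using 4 colors: 1=green, 2=green, 3=red, 4=yellow, 5=blue, 6=blue, 7=green.
That is already a proper 4-coloring.

Yes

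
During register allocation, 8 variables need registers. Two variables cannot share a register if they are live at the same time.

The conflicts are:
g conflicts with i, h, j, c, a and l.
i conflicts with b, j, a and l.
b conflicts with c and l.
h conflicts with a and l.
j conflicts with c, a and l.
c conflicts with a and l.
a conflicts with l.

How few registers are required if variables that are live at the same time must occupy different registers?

g, i, j, a, l are mutually in conflict, so at least 5 registers are needed.
5 registers suffice: register 1 → {l}; register 2 → {g, b}; register 3 → {a}; register 4 → {h, j}; register 5 → {i, c}. No two conflicting variables share a register.

5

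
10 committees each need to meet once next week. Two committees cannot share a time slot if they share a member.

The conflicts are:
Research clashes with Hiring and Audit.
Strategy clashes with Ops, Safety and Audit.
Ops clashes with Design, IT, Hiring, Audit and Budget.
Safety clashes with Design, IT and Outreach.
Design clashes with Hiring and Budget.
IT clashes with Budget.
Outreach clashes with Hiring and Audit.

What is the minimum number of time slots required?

3

Ops, IT, Budget are mutually in conflict, so at least 3 time slots are needed.
3 time slots suffice: time slot 1 → {Research, Ops, Safety}; time slot 2 → {Hiring, Audit, Budget}; time slot 3 → {Strategy, Design, IT, Outreach}. Each listed conflict is separated.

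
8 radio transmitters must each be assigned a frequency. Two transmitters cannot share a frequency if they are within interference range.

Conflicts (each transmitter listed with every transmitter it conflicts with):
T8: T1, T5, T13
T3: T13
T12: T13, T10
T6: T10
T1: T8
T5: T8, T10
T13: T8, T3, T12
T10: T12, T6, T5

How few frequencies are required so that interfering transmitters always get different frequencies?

The cycle T13-T12-T10-T5-T8-T13 has odd length 5, so it cannot be 2-colored; at least 3 frequencies are needed.
A valid assignment using 3 frequencies: T8=2, T3=2, T12=2, T6=2, T1=1, T5=3, T13=1, T10=1. Every pair that conflicts lands in different frequencies.

3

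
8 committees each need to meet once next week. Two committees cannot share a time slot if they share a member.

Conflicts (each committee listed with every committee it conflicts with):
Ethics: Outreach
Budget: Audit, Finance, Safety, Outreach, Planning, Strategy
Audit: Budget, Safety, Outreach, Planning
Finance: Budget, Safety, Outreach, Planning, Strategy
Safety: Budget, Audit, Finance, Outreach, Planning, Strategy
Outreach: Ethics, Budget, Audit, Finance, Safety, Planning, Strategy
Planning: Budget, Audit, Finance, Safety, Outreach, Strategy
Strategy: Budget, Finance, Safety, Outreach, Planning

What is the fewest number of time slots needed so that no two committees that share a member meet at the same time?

6

Budget, Finance, Safety, Outreach, Planning, Strategy all conflict with each other, so at least 6 time slots are needed.
6 time slots suffice: Ethics=2, Budget=4, Audit=5, Finance=6, Safety=2, Outreach=1, Planning=3, Strategy=5. No two conflicting committees share a time slot.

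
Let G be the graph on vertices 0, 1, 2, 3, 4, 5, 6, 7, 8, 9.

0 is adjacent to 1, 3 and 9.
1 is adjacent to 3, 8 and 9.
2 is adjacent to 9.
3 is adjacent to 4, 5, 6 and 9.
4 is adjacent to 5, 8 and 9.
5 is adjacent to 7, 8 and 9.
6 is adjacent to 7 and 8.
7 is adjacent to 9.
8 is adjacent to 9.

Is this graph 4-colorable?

Yes

The chromatic number is 4. 0, 1, 3, 9 are mutually adjacent (a clique of size 4), so at least 4 colors are needed.
A valid assignment using 4 colors: 0=yellow, 1=green, 2=blue, 3=blue, 4=yellow, 5=green, 6=red, 7=blue, 8=blue, 9=red.
That is already a proper 4-coloring.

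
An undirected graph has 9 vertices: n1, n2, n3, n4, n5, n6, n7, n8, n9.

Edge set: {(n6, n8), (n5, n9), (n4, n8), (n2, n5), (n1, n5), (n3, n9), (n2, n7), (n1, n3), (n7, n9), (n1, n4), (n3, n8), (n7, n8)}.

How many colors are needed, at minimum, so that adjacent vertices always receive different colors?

n4 and n8 are adjacent, so at least 2 colors are needed.
One proper 2-coloring: n1=red, n2=red, n3=blue, n4=blue, n5=blue, n6=blue, n7=blue, n8=red, n9=red. No two adjacent vertices share a color.

2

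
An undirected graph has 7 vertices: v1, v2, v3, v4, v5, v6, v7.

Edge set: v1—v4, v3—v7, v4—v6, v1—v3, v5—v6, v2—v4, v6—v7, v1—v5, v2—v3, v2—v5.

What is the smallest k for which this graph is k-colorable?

3

The cycle v7-v6-v4-v1-v3-v7 has odd length 5, so it cannot be 2-colored; at least 3 colors are needed.
A valid assignment using 3 colors: v1=2, v2=2, v3=1, v4=1, v5=1, v6=2, v7=3. Every edge joins two different colors.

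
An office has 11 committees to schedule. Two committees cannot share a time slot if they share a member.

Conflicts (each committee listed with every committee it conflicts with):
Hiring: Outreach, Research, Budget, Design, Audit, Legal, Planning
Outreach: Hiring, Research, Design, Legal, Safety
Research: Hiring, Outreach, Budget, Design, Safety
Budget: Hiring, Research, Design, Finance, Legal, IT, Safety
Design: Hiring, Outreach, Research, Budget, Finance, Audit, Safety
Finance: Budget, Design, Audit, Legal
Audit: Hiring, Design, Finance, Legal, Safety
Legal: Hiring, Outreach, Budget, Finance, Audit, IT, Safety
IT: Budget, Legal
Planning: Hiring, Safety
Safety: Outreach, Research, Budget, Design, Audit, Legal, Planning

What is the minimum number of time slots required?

4

Hiring, Research, Budget, Design pairwise conflict, so at least 4 time slots are needed.
4 time slots suffice: time slot 1 → {Outreach, Budget, Audit, Planning}; time slot 2 → {Design, Legal}; time slot 3 → {Hiring, Finance, IT, Safety}; time slot 4 → {Research}. Each listed conflict is separated.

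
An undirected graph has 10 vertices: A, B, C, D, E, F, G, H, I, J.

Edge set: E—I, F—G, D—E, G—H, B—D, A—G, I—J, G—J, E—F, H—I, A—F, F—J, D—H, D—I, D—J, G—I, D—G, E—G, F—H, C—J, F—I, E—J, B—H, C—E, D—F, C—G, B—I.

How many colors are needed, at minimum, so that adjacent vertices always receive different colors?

D, E, F, G, I, J are pairwise adjacent (a clique of size 6), so at least 6 colors are needed.
6 colors suffice: color 1 → {B, G}; color 2 → {C, F}; color 3 → {A, D}; color 4 → {I}; color 5 → {H, J}; color 6 → {E}. No two adjacent vertices share a color.

6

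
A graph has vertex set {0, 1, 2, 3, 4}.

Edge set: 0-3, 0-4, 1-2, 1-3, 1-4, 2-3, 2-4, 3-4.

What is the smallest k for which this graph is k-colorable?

1, 2, 3, 4 form a clique, so at least 4 colors are needed.
4 colors suffice: color a → {4}; color b → {3}; color c → {0, 1}; color d → {2}. Every edge joins two different colors.

4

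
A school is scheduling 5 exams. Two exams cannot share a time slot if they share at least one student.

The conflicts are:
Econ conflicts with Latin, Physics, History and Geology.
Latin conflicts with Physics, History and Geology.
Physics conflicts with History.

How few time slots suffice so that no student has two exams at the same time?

Econ, Latin, Physics, History are mutually in conflict, so at least 4 time slots are needed.
4 time slots suffice: Econ=1, Latin=2, Physics=3, History=4, Geology=3. No two conflicting exams share a time slot.

4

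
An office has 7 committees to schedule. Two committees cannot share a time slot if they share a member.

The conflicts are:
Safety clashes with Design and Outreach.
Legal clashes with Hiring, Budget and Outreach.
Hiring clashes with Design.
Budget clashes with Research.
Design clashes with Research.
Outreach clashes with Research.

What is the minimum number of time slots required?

3

The cycle Safety-Design-Hiring-Legal-Outreach-Safety has odd length 5, so it cannot be 2-colored; at least 3 time slots are needed.
Using 3 time slots: Safety=2, Legal=1, Hiring=2, Budget=3, Design=1, Outreach=3, Research=2. Each listed conflict is separated.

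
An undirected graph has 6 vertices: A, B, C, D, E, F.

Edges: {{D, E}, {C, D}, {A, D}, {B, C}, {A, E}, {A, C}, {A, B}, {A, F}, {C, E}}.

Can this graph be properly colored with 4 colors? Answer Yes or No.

The chromatic number is 4. A, C, D, E are mutually adjacent (a clique of size 4), so at least 4 colors are needed.
A valid assignment using 4 colors: A=1, B=3, C=2, D=3, E=4, F=2.
That is already a proper 4-coloring.

Yes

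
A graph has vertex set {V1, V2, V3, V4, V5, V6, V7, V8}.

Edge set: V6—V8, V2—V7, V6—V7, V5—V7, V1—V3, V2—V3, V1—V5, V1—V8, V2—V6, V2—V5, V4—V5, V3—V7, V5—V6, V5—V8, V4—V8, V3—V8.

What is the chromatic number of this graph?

4

V2, V5, V6, V7 form a clique, so at least 4 colors are needed.
One proper 4-coloring: V1=G, V2=B, V3=R, V4=G, V5=R, V6=G, V7=Y, V8=B. Every edge joins two different colors.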